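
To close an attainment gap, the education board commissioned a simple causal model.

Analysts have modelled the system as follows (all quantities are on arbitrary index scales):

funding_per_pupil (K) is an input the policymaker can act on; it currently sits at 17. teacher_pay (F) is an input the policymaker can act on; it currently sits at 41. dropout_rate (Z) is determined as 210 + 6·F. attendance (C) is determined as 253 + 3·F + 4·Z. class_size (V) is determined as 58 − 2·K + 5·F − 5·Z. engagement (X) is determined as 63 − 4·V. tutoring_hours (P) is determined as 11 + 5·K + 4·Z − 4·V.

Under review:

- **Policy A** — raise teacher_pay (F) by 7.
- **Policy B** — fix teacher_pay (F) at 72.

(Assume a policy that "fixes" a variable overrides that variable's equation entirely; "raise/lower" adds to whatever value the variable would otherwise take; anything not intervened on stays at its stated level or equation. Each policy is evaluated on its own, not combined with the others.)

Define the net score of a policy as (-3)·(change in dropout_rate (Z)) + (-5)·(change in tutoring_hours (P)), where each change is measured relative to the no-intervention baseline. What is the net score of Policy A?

-4466

Baseline:
  K = 17
  F = 41
  Z = 210 + 6·41 = 456
  V = 58 − 2·17 + 5·41 − 5·456 = -2051
  P = 11 + 5·17 + 4·456 − 4·(-2051) = 10124
Policy A (F + 7):
  K = 17
  F = 41 + 7 = 48
  Z = 210 + 6·48 = 498
  V = 58 − 2·17 + 5·48 − 5·498 = -2226
  P = 11 + 5·17 + 4·498 − 4·(-2226) = 10992
ΔZ = 498 − 456 = 42; ΔP = 10992 − 10124 = 868
Score = (-3)·42 + (-5)·868 = -4466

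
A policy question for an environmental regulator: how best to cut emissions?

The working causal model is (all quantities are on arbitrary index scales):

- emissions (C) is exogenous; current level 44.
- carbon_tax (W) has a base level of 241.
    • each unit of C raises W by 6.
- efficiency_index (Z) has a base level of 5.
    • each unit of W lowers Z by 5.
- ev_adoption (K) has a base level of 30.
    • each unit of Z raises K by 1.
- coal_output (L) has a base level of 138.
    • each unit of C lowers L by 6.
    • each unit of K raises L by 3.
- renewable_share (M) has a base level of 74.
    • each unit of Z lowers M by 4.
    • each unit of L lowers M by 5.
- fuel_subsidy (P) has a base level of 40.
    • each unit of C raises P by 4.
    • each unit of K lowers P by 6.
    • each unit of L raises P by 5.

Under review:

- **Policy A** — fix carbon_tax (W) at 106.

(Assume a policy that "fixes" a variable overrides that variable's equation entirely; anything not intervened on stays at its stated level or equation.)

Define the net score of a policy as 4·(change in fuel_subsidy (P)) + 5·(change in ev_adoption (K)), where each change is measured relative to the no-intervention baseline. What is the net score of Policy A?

Baseline:
  C = 44
  W = 241 + 6·44 = 505
  Z = 5 − 5·505 = -2520
  K = 30 + (-2520) = -2490
  L = 138 − 6·44 + 3·(-2490) = -7596
  P = 40 + 4·44 − 6·(-2490) + 5·(-7596) = -22824
Policy A (W := 106):
  C = 44
  W = 106
  Z = 5 − 5·106 = -525
  K = 30 + (-525) = -495
  L = 138 − 6·44 + 3·(-495) = -1611
  P = 40 + 4·44 − 6·(-495) + 5·(-1611) = -4869
ΔP = -4869 − (-22824) = 17955; ΔK = -495 − (-2490) = 1995
Score = 4·17955 + 5·1995 = 81795

81795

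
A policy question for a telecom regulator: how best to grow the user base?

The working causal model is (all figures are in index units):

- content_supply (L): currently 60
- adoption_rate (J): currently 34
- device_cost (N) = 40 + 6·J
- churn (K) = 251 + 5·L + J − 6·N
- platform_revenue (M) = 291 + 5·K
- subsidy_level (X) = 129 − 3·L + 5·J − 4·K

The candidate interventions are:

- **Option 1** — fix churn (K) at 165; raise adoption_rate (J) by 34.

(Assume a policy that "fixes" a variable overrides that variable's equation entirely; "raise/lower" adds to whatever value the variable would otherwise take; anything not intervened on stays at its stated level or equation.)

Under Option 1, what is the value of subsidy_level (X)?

-371

Option 1 (K := 165, J + 34):
  L = 60
  J = 34 + 34 = 68
  N = 40 + 6·68 = 448
  K = 165
  X = 129 − 3·60 + 5·68 − 4·165 = -371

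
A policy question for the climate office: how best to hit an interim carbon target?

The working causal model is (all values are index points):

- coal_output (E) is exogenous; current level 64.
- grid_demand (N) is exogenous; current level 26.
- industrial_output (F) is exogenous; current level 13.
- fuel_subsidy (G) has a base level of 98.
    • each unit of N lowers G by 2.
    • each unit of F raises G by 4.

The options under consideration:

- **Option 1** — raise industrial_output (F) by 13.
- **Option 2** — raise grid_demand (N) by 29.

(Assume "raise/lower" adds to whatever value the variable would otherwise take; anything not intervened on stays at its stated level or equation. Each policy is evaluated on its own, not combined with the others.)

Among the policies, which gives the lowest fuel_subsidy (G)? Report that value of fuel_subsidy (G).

40

Option 1 (F + 13):
  N = 26
  F = 13 + 13 = 26
  G = 98 − 2·26 + 4·26 = 150
Option 2 (N + 29):
  N = 26 + 29 = 55
  F = 13
  G = 98 − 2·55 + 4·13 = 40
Comparing — Option 1: G=150, Option 2: G=40. Lowest is 40 (Option 2).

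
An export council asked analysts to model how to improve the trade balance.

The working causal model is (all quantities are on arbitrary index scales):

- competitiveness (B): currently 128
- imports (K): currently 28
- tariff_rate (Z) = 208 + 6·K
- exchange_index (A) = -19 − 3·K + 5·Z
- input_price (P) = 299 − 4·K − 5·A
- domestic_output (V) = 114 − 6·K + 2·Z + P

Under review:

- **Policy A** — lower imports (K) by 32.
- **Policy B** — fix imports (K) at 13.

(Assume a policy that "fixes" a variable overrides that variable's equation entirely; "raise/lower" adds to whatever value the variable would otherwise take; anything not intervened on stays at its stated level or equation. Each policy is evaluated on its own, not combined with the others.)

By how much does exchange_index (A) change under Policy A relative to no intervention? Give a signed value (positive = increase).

Baseline:
  K = 28
  Z = 208 + 6·28 = 376
  A = -19 − 3·28 + 5·376 = 1777
Policy A (K − 32):
  K = 28 − 32 = -4
  Z = 208 + 6·(-4) = 184
  A = -19 − 3·(-4) + 5·184 = 913
Change in A: 913 − 1777 = -864

-864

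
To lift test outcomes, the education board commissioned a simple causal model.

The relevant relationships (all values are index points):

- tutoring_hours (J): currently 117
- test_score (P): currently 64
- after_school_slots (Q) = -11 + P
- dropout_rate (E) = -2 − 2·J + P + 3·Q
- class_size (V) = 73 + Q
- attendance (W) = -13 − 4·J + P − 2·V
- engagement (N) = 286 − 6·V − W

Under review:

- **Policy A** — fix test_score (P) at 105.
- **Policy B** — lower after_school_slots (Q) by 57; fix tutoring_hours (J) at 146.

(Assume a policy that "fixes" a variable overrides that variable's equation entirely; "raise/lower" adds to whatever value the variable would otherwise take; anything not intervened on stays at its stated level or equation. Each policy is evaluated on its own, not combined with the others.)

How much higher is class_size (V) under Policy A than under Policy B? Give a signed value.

98

Policy A (P := 105):
  P = 105
  Q = -11 + 105 = 94
  V = 73 + 94 = 167
Policy B (Q − 57, J := 146):
  P = 64
  Q = -11 + 64 (−57 from intervention) = -4
  V = 73 + (-4) = 69
V: 167 − 69 = 98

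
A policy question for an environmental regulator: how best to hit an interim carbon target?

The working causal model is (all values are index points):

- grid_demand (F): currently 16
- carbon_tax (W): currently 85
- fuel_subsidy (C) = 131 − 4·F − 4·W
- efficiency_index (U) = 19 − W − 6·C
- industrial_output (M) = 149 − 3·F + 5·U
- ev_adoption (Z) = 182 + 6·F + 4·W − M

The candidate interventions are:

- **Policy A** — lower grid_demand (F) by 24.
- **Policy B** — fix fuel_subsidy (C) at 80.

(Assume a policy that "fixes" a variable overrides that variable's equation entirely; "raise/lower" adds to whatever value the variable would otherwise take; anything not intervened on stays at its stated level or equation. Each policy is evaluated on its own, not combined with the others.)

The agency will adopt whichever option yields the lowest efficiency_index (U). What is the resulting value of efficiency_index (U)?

-546

Policy A (F − 24):
  F = 16 − 24 = -8
  W = 85
  C = 131 − 4·(-8) − 4·85 = -177
  U = 19 − 85 − 6·(-177) = 996
Policy B (C := 80):
  F = 16
  W = 85
  C = 80
  U = 19 − 85 − 6·80 = -546
Comparing — Policy A: U=996, Policy B: U=-546. Lowest is -546 (Policy B).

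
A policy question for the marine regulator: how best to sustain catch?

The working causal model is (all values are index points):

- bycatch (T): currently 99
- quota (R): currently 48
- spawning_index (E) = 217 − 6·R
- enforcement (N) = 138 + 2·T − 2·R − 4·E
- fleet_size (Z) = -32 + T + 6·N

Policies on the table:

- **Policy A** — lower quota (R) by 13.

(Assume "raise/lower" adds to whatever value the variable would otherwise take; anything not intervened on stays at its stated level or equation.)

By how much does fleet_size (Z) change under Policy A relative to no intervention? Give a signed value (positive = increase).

Baseline:
  T = 99
  R = 48
  E = 217 − 6·48 = -71
  N = 138 + 2·99 − 2·48 − 4·(-71) = 524
  Z = -32 + 99 + 6·524 = 3211
Policy A (R − 13):
  T = 99
  R = 48 − 13 = 35
  E = 217 − 6·35 = 7
  N = 138 + 2·99 − 2·35 − 4·7 = 238
  Z = -32 + 99 + 6·238 = 1495
Change in Z: 1495 − 3211 = -1716

-1716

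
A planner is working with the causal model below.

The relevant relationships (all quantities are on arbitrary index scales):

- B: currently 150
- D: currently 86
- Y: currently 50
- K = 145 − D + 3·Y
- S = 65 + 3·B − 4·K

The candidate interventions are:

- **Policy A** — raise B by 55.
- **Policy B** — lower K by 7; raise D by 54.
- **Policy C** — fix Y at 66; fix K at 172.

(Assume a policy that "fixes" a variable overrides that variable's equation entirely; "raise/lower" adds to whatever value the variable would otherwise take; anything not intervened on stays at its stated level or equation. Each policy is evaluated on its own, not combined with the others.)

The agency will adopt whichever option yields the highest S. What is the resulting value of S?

-77

Policy A (B + 55):
  B = 150 + 55 = 205
  D = 86
  Y = 50
  K = 145 − 86 + 3·50 = 209
  S = 65 + 3·205 − 4·209 = -156
Policy B (K − 7, D + 54):
  B = 150
  D = 86 + 54 = 140
  Y = 50
  K = 145 − 140 + 3·50 (−7 from intervention) = 148
  S = 65 + 3·150 − 4·148 = -77
Policy C (Y := 66, K := 172):
  B = 150
  D = 86
  Y = 66
  K = 172
  S = 65 + 3·150 − 4·172 = -173
Comparing — Policy A: S=-156, Policy B: S=-77, Policy C: S=-173. Highest is -77 (Policy B).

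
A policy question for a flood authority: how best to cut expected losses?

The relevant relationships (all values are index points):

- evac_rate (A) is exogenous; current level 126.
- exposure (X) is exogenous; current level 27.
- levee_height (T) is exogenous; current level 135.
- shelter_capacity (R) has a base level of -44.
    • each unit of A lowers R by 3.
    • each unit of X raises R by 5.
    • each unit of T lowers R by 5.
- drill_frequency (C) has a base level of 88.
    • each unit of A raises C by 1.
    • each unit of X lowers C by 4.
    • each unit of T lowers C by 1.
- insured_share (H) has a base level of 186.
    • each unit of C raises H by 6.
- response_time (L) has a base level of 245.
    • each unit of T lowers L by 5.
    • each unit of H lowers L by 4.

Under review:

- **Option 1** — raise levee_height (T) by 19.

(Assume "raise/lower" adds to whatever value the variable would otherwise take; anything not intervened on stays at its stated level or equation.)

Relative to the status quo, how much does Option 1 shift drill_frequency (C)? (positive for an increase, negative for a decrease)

-19

Baseline:
  A = 126
  X = 27
  T = 135
  C = 88 + 126 − 4·27 − 135 = -29
Option 1 (T + 19):
  A = 126
  X = 27
  T = 135 + 19 = 154
  C = 88 + 126 − 4·27 − 154 = -48
Change in C: -48 − (-29) = -19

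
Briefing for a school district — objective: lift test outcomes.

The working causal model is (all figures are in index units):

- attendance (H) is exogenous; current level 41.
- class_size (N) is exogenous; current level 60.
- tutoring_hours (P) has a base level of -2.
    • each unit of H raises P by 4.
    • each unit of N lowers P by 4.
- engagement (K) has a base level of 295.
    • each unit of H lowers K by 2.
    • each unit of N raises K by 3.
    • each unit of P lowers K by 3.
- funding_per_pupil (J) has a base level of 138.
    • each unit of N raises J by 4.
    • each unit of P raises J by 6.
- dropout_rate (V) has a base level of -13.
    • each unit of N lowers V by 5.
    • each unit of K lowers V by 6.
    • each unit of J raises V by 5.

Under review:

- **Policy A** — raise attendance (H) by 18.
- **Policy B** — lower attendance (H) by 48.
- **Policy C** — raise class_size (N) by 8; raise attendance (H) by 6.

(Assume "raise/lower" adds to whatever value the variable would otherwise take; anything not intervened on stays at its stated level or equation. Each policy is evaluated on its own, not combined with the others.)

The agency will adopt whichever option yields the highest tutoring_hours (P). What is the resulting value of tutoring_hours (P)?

Policy A (H + 18):
  H = 41 + 18 = 59
  N = 60
  P = -2 + 4·59 − 4·60 = -6
Policy B (H − 48):
  H = 41 − 48 = -7
  N = 60
  P = -2 + 4·(-7) − 4·60 = -270
Policy C (N + 8, H + 6):
  H = 41 + 6 = 47
  N = 60 + 8 = 68
  P = -2 + 4·47 − 4·68 = -86
Comparing — Policy A: P=-6, Policy B: P=-270, Policy C: P=-86. Highest is -6 (Policy A).

-6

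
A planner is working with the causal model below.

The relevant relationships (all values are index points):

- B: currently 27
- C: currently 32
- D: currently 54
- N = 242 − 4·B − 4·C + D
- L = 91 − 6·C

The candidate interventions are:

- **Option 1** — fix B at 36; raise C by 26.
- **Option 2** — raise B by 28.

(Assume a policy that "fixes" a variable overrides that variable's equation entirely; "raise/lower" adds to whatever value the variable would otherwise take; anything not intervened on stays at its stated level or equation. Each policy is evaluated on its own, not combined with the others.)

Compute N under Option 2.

Option 2 (B + 28):
  B = 27 + 28 = 55
  C = 32
  D = 54
  N = 242 − 4·55 − 4·32 + 54 = -52

-52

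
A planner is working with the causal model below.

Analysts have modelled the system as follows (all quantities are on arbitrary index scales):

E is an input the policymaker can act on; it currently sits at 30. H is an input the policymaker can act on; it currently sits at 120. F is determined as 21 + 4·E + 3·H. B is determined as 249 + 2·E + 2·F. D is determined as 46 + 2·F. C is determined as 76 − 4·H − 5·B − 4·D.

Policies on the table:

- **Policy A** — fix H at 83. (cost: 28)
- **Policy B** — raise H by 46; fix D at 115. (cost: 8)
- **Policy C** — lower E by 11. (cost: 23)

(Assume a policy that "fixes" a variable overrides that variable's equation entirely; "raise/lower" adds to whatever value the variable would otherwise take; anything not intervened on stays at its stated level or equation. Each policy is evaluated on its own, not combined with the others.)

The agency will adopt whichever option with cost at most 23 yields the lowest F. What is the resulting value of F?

457

Policy B (H + 46, D := 115):
  E = 30
  H = 120 + 46 = 166
  F = 21 + 4·30 + 3·166 = 639
Policy C (E − 11):
  E = 30 − 11 = 19
  H = 120
  F = 21 + 4·19 + 3·120 = 457
Comparing — Policy B: F=639, Policy C: F=457. Lowest is 457 (Policy C).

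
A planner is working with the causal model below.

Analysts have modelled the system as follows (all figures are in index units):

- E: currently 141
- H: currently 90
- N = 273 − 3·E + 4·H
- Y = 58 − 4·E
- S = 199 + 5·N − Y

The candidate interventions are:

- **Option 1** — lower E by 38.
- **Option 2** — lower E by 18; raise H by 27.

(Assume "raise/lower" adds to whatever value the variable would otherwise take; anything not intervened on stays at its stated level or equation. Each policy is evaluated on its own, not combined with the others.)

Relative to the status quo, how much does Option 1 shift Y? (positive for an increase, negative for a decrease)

152

Baseline:
  E = 141
  Y = 58 − 4·141 = -506
Option 1 (E − 38):
  E = 141 − 38 = 103
  Y = 58 − 4·103 = -354
Change in Y: -354 − (-506) = 152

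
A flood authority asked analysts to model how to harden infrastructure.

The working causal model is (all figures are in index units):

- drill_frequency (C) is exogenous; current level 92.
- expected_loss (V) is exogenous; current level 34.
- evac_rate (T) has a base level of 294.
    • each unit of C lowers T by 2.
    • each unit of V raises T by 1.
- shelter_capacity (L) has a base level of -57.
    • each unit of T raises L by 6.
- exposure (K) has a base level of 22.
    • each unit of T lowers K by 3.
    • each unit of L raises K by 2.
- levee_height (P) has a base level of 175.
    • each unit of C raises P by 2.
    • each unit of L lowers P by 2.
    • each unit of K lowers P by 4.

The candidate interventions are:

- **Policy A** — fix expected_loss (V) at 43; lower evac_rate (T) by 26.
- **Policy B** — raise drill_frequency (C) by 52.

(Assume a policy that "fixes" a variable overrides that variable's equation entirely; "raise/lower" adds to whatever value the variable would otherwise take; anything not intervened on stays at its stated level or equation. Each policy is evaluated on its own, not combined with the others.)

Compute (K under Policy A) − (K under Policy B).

Policy A (V := 43, T − 26):
  C = 92
  V = 43
  T = 294 − 2·92 + 43 (−26 from intervention) = 127
  L = -57 + 6·127 = 705
  K = 22 − 3·127 + 2·705 = 1051
Policy B (C + 52):
  C = 92 + 52 = 144
  V = 34
  T = 294 − 2·144 + 34 = 40
  L = -57 + 6·40 = 183
  K = 22 − 3·40 + 2·183 = 268
K: 1051 − 268 = 783

783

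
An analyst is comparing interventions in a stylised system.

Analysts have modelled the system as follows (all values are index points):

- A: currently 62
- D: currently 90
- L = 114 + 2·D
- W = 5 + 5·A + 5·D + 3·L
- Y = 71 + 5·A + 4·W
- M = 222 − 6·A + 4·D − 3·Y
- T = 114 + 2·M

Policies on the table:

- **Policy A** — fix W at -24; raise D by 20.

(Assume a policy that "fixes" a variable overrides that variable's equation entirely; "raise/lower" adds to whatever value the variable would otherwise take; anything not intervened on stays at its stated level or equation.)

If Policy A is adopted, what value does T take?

Policy A (W := -24, D + 20):
  A = 62
  D = 90 + 20 = 110
  L = 114 + 2·110 = 334
  W = -24
  Y = 71 + 5·62 + 4·(-24) = 285
  M = 222 − 6·62 + 4·110 − 3·285 = -565
  T = 114 + 2·(-565) = -1016

-1016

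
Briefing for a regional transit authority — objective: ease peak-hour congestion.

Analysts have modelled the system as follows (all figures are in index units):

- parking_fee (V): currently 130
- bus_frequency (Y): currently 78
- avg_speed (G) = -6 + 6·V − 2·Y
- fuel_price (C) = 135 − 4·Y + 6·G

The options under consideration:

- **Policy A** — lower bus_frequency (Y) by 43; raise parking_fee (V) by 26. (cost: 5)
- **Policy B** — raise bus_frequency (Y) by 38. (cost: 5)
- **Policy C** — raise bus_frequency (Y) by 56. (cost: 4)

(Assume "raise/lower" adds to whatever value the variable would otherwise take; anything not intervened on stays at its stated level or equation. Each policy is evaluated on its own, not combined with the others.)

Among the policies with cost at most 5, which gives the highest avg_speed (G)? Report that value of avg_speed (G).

Policy A (Y − 43, V + 26):
  V = 130 + 26 = 156
  Y = 78 − 43 = 35
  G = -6 + 6·156 − 2·35 = 860
Policy B (Y + 38):
  V = 130
  Y = 78 + 38 = 116
  G = -6 + 6·130 − 2·116 = 542
Policy C (Y + 56):
  V = 130
  Y = 78 + 56 = 134
  G = -6 + 6·130 − 2·134 = 506
Comparing — Policy A: G=860, Policy B: G=542, Policy C: G=506. Highest is 860 (Policy A).

860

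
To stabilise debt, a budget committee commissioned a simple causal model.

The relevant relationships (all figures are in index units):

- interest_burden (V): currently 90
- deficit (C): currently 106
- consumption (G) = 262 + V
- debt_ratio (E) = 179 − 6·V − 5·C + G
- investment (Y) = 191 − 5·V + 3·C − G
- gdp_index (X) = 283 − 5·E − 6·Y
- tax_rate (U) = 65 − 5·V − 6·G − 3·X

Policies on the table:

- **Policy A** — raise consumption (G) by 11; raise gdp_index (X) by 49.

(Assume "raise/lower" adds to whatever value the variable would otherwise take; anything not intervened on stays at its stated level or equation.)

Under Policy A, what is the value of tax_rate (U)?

Policy A (G + 11, X + 49):
  V = 90
  C = 106
  G = 262 + 90 (+11 from intervention) = 363
  E = 179 − 6·90 − 5·106 + 363 = -528
  Y = 191 − 5·90 + 3·106 − 363 = -304
  X = 283 − 5·(-528) − 6·(-304) (+49 from intervention) = 4796
  U = 65 − 5·90 − 6·363 − 3·4796 = -16951

-16951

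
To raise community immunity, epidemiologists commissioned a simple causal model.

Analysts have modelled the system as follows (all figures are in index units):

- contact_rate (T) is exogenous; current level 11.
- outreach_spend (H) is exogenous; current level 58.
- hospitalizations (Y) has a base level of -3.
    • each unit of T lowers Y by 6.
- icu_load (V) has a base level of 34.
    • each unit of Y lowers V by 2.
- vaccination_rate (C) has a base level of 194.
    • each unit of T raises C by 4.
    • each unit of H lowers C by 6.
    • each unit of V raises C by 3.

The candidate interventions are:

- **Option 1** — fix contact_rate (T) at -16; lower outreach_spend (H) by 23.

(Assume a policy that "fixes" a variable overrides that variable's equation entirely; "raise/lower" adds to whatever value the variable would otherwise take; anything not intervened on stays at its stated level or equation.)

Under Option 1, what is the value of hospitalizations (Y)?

93

Option 1 (T := -16, H − 23):
  T = -16
  Y = -3 − 6·(-16) = 93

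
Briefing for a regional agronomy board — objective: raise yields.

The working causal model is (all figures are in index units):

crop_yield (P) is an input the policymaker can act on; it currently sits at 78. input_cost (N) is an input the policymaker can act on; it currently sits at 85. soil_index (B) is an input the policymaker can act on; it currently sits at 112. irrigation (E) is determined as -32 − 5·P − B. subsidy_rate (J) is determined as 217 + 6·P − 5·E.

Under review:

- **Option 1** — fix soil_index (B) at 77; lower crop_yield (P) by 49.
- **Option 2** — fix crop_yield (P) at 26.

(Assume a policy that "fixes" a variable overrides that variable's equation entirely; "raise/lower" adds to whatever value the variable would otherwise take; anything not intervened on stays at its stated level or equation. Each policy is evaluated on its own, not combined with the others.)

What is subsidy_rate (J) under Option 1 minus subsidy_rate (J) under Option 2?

Option 1 (B := 77, P − 49):
  P = 78 − 49 = 29
  B = 77
  E = -32 − 5·29 − 77 = -254
  J = 217 + 6·29 − 5·(-254) = 1661
Option 2 (P := 26):
  P = 26
  B = 112
  E = -32 − 5·26 − 112 = -274
  J = 217 + 6·26 − 5·(-274) = 1743
J: 1661 − 1743 = -82

-82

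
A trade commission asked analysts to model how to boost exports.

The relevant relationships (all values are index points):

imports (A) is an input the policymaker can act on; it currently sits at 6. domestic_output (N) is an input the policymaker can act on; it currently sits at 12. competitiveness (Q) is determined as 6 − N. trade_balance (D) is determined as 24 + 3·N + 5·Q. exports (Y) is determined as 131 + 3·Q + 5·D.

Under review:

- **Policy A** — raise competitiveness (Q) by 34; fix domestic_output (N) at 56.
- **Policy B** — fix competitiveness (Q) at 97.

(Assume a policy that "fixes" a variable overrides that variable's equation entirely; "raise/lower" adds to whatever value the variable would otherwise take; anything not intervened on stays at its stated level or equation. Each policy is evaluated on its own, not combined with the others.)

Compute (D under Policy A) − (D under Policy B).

-433

Policy A (Q + 34, N := 56):
  N = 56
  Q = 6 − 56 (+34 from intervention) = -16
  D = 24 + 3·56 + 5·(-16) = 112
Policy B (Q := 97):
  N = 12
  Q = 97
  D = 24 + 3·12 + 5·97 = 545
D: 112 − 545 = -433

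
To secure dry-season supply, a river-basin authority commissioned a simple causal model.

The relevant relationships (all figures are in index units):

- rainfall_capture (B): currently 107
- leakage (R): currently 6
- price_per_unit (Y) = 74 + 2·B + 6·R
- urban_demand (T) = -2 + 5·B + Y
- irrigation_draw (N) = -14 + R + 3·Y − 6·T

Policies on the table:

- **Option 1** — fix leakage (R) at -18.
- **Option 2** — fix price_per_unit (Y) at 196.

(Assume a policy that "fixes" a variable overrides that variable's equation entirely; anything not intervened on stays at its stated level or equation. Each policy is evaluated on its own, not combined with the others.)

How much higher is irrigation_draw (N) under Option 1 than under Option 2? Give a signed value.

Option 1 (R := -18):
  B = 107
  R = -18
  Y = 74 + 2·107 + 6·(-18) = 180
  T = -2 + 5·107 + 180 = 713
  N = -14 + (-18) + 3·180 − 6·713 = -3770
Option 2 (Y := 196):
  B = 107
  R = 6
  Y = 196
  T = -2 + 5·107 + 196 = 729
  N = -14 + 6 + 3·196 − 6·729 = -3794
N: -3770 − (-3794) = 24

24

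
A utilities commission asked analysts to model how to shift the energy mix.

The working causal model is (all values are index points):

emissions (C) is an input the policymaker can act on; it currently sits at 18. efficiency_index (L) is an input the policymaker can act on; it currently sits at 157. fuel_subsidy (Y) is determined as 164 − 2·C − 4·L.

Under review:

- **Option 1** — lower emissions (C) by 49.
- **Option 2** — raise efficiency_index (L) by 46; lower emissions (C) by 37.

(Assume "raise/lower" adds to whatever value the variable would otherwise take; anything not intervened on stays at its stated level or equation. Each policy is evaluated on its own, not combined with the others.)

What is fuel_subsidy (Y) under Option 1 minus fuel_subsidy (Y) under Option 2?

208

Option 1 (C − 49):
  C = 18 − 49 = -31
  L = 157
  Y = 164 − 2·(-31) − 4·157 = -402
Option 2 (L + 46, C − 37):
  C = 18 − 37 = -19
  L = 157 + 46 = 203
  Y = 164 − 2·(-19) − 4·203 = -610
Y: -402 − (-610) = 208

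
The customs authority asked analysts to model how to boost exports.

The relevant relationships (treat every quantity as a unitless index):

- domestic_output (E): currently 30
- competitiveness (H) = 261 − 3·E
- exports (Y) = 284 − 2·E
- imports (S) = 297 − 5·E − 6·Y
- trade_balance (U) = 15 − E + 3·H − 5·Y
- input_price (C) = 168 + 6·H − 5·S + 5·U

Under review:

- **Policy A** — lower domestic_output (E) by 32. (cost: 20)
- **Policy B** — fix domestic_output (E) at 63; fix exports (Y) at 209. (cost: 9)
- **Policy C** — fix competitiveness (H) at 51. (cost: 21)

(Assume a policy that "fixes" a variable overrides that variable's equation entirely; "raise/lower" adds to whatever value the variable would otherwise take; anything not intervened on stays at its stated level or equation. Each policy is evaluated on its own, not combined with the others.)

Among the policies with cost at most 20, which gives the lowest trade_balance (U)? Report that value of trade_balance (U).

Policy A (E − 32):
  E = 30 − 32 = -2
  H = 261 − 3·(-2) = 267
  Y = 284 − 2·(-2) = 288
  U = 15 − (-2) + 3·267 − 5·288 = -622
Policy B (E := 63, Y := 209):
  E = 63
  H = 261 − 3·63 = 72
  Y = 209
  U = 15 − 63 + 3·72 − 5·209 = -877
Comparing — Policy A: U=-622, Policy B: U=-877. Lowest is -877 (Policy B).

-877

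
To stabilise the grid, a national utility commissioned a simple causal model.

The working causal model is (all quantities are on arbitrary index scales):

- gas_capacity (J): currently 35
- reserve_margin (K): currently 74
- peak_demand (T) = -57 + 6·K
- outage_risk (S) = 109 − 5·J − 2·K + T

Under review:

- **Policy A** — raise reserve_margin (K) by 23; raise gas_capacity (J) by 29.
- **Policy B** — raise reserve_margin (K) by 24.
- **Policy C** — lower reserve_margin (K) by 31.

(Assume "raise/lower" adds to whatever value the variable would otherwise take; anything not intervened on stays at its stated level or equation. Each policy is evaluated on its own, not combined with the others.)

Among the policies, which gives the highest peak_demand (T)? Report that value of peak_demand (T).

531

Policy A (K + 23, J + 29):
  K = 74 + 23 = 97
  T = -57 + 6·97 = 525
Policy B (K + 24):
  K = 74 + 24 = 98
  T = -57 + 6·98 = 531
Policy C (K − 31):
  K = 74 − 31 = 43
  T = -57 + 6·43 = 201
Comparing — Policy A: T=525, Policy B: T=531, Policy C: T=201. Highest is 531 (Policy B).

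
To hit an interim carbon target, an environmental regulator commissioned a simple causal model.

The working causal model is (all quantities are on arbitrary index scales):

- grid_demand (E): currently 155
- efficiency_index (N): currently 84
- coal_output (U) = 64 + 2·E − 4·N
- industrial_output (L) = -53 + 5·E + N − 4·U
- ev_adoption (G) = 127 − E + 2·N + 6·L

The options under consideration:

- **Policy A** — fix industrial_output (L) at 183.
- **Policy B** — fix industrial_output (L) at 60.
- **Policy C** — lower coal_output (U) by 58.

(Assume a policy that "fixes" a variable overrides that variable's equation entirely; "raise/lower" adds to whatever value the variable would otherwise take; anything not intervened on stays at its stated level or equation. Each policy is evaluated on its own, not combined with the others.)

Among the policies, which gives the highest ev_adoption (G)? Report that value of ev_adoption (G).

Policy A (L := 183):
  E = 155
  N = 84
  U = 64 + 2·155 − 4·84 = 38
  L = 183
  G = 127 − 155 + 2·84 + 6·183 = 1238
Policy B (L := 60):
  E = 155
  N = 84
  U = 64 + 2·155 − 4·84 = 38
  L = 60
  G = 127 − 155 + 2·84 + 6·60 = 500
Policy C (U − 58):
  E = 155
  N = 84
  U = 64 + 2·155 − 4·84 (−58 from intervention) = -20
  L = -53 + 5·155 + 84 − 4·(-20) = 886
  G = 127 − 155 + 2·84 + 6·886 = 5456
Comparing — Policy A: G=1238, Policy B: G=500, Policy C: G=5456. Highest is 5456 (Policy C).

5456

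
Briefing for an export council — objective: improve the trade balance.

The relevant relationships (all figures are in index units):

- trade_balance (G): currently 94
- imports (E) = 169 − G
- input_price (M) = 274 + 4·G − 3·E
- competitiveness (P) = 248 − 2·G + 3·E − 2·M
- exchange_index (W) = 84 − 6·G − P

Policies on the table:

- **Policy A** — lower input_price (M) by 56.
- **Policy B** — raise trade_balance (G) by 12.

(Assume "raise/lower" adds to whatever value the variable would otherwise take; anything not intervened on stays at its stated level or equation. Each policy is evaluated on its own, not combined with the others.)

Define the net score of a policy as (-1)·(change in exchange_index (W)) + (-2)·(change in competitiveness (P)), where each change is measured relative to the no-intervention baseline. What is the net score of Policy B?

300

Baseline:
  G = 94
  E = 169 − 94 = 75
  M = 274 + 4·94 − 3·75 = 425
  P = 248 − 2·94 + 3·75 − 2·425 = -565
  W = 84 − 6·94 − (-565) = 85
Policy B (G + 12):
  G = 94 + 12 = 106
  E = 169 − 106 = 63
  M = 274 + 4·106 − 3·63 = 509
  P = 248 − 2·106 + 3·63 − 2·509 = -793
  W = 84 − 6·106 − (-793) = 241
ΔW = 241 − 85 = 156; ΔP = -793 − (-565) = -228
Score = (-1)·156 + (-2)·(-228) = 300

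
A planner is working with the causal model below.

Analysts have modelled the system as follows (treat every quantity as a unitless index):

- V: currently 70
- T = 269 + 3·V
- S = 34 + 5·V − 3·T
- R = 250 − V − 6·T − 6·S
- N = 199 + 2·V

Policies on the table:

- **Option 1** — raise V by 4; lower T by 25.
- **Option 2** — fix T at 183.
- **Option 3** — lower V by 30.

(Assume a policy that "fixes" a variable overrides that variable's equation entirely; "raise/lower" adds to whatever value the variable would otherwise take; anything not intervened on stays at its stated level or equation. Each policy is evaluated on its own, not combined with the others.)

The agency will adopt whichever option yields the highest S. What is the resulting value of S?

-165

Option 1 (V + 4, T − 25):
  V = 70 + 4 = 74
  T = 269 + 3·74 (−25 from intervention) = 466
  S = 34 + 5·74 − 3·466 = -994
Option 2 (T := 183):
  V = 70
  T = 183
  S = 34 + 5·70 − 3·183 = -165
Option 3 (V − 30):
  V = 70 − 30 = 40
  T = 269 + 3·40 = 389
  S = 34 + 5·40 − 3·389 = -933
Comparing — Option 1: S=-994, Option 2: S=-165, Option 3: S=-933. Highest is -165 (Option 2).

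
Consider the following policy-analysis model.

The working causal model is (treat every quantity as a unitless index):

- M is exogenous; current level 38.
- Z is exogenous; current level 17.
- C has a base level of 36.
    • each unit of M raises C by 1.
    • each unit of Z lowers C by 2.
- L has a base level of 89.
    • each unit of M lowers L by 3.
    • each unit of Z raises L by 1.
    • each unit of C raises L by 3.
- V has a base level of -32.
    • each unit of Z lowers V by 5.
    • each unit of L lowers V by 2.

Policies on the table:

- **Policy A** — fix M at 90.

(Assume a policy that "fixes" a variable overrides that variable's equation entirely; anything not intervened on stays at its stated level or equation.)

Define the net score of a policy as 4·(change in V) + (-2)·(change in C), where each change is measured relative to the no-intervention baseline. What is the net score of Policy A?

-104

Baseline:
  M = 38
  Z = 17
  C = 36 + 38 − 2·17 = 40
  L = 89 − 3·38 + 17 + 3·40 = 112
  V = -32 − 5·17 − 2·112 = -341
Policy A (M := 90):
  M = 90
  Z = 17
  C = 36 + 90 − 2·17 = 92
  L = 89 − 3·90 + 17 + 3·92 = 112
  V = -32 − 5·17 − 2·112 = -341
ΔV = -341 − (-341) = 0; ΔC = 92 − 40 = 52
Score = 4·0 + (-2)·52 = -104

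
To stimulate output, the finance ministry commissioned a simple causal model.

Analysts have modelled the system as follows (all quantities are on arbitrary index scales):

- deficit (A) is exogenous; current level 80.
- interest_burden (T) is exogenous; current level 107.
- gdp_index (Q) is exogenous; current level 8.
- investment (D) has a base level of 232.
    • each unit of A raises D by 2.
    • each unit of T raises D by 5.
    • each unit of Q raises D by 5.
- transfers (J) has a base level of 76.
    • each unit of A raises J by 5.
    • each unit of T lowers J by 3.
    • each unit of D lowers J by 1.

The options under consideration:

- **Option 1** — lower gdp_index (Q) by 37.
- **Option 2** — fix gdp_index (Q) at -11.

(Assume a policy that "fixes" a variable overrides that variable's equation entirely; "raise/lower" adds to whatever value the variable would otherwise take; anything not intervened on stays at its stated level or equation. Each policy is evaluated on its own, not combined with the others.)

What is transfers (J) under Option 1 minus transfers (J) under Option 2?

90

Option 1 (Q − 37):
  A = 80
  T = 107
  Q = 8 − 37 = -29
  D = 232 + 2·80 + 5·107 + 5·(-29) = 782
  J = 76 + 5·80 − 3·107 − 782 = -627
Option 2 (Q := -11):
  A = 80
  T = 107
  Q = -11
  D = 232 + 2·80 + 5·107 + 5·(-11) = 872
  J = 76 + 5·80 − 3·107 − 872 = -717
J: -627 − (-717) = 90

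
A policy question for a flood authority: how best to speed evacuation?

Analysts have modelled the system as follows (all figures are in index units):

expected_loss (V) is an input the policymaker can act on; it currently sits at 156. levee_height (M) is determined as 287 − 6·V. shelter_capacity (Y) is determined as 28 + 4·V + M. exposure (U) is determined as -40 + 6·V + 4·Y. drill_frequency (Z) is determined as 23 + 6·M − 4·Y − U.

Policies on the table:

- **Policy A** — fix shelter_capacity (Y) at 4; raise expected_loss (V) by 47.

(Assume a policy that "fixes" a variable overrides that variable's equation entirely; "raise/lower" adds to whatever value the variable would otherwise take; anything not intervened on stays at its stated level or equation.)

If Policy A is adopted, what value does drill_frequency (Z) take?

Policy A (Y := 4, V + 47):
  V = 156 + 47 = 203
  M = 287 − 6·203 = -931
  Y = 4
  U = -40 + 6·203 + 4·4 = 1194
  Z = 23 + 6·(-931) − 4·4 − 1194 = -6773

-6773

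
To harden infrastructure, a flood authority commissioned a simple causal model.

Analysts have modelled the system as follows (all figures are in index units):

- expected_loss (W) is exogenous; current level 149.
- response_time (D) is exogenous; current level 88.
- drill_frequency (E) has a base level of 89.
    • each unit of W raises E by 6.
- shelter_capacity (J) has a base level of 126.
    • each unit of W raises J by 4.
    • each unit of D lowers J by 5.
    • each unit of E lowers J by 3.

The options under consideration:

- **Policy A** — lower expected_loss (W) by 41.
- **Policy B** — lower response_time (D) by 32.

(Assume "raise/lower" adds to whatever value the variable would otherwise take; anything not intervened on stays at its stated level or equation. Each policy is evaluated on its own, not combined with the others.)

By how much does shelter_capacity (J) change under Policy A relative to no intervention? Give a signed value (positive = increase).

Baseline:
  W = 149
  D = 88
  E = 89 + 6·149 = 983
  J = 126 + 4·149 − 5·88 − 3·983 = -2667
Policy A (W − 41):
  W = 149 − 41 = 108
  D = 88
  E = 89 + 6·108 = 737
  J = 126 + 4·108 − 5·88 − 3·737 = -2093
Change in J: -2093 − (-2667) = 574

574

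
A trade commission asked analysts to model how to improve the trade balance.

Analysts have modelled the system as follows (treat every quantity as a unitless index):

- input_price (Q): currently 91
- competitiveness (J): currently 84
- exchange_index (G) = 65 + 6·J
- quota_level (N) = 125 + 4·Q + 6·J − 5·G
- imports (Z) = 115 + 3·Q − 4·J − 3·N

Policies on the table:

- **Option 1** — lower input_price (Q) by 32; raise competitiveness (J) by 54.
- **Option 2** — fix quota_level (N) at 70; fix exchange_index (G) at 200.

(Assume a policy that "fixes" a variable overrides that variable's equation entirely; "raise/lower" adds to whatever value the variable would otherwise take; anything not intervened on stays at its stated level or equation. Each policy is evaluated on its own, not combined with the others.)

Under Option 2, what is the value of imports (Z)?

-158

Option 2 (N := 70, G := 200):
  Q = 91
  J = 84
  G = 200
  N = 70
  Z = 115 + 3·91 − 4·84 − 3·70 = -158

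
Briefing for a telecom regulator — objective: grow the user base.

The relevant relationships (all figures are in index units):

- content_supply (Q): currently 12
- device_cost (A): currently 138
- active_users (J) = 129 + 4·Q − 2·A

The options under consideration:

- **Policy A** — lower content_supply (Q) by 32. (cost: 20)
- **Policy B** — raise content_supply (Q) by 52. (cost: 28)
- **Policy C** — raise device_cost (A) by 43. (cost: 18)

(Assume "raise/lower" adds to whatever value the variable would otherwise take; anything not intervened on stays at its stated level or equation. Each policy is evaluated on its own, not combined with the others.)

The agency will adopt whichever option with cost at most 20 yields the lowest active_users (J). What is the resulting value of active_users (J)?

Policy A (Q − 32):
  Q = 12 − 32 = -20
  A = 138
  J = 129 + 4·(-20) − 2·138 = -227
Policy C (A + 43):
  Q = 12
  A = 138 + 43 = 181
  J = 129 + 4·12 − 2·181 = -185
Comparing — Policy A: J=-227, Policy C: J=-185. Lowest is -227 (Policy A).

-227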